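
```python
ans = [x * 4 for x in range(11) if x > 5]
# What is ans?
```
Trace:
  x=0
  x=1
  x=2
  x=3
  x=4
  x=5
  x=6
  x=7
  x=8
  x=9
  x=10
  ans=[24, 28, 32, 36, 40]

Final answer: [24, 28, 32, 36, 40]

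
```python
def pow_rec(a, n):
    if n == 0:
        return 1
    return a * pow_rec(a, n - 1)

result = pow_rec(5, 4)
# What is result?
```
Call trace:
pow_rec(a=5, n=4)
  pow_rec(a=5, n=3)
    pow_rec(a=5, n=2)
      pow_rec(a=5, n=1)
        pow_rec(a=5, n=0)
        -> return 1
      -> return 5
    -> return 25
  -> return 125
-> return 625

Final answer: 625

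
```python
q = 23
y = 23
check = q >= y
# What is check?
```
Trace:
  q=23
  q=23, y=23
  q=23, y=23, check=True

Final answer: True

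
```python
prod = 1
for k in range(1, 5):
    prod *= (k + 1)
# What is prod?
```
Trace:
  prod=1
  prod=2, k=1
  prod=6, k=2
  prod=24, k=3
  prod=120, k=4

Final answer: 120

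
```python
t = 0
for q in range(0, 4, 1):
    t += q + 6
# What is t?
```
Trace:
  t=0
  t=6, q=0
  t=13, q=1
  t=21, q=2
  t=30, q=3

Final answer: 30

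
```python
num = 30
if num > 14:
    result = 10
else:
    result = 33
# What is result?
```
Trace:
  num=30
  num=30, result=10

Final answer: 10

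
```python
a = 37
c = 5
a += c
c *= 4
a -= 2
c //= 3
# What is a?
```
Trace:
  a=37
  a=37, c=5
  a=42, c=5
  a=42, c=20
  a=40, c=20
  a=40, c=6

Final answer: 40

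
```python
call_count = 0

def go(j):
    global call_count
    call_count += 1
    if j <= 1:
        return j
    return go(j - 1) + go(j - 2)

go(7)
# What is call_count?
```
Call trace (a repeated sub-call is expanded the first time; later identical calls just restate its return value):
go(j=7)
  go(j=6)
    go(j=5)
      go(j=4)
        go(j=3)
          go(j=2)
            go(j=1)
            -> return 1
            go(j=0)
            -> return 0
          -> return 1
          go(j=1)
          -> return 1
        -> return 2
        go(j=2) -> return 1  (same call as traced above)
      -> return 3
      go(j=3) -> return 2  (same call as traced above)
    -> return 5
    go(j=4) -> return 3  (same call as traced above)
  -> return 8
  go(j=5) -> return 5  (same call as traced above)
-> return 13

call_count is incremented once per call, so count the calls in each subtree. Let C(j) = number of calls made by go(j).
C(0) = C(1) = 1 (base case, no recursion); C(j) = 1 + C(j - 1) + C(j - 2) otherwise.
C(2) = 1 + C(1) + C(0) = 1 + 1 + 1 = 3
C(3) = 1 + C(2) + C(1) = 1 + 3 + 1 = 5
C(4) = 1 + C(3) + C(2) = 1 + 5 + 3 = 9
C(5) = 1 + C(4) + C(3) = 1 + 9 + 5 = 15
C(6) = 1 + C(5) + C(4) = 1 + 15 + 9 = 25
C(7) = 1 + C(6) + C(5) = 1 + 25 + 15 = 41
call_count = C(7) = 41

Final answer: 41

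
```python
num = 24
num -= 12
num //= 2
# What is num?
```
Trace:
  num=24
  num=12
  num=6

Final answer: 6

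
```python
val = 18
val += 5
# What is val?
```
Trace:
  val=18
  val=23

Final answer: 23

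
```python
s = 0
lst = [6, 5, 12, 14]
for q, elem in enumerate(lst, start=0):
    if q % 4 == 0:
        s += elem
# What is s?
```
Trace:
  s=0
  s=6, q=0, elem=6
  s=6, q=1, elem=5
  s=6, q=2, elem=12
  s=6, q=3, elem=14

Final answer: 6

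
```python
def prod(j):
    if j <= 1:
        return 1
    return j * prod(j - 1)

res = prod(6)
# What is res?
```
Call trace:
prod(j=6)
  prod(j=5)
    prod(j=4)
      prod(j=3)
        prod(j=2)
          prod(j=1)
          -> return 1
        -> return 2
      -> return 6
    -> return 24
  -> return 120
-> return 720

Final answer: 720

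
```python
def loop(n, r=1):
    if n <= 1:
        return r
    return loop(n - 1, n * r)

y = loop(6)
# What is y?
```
Call trace:
loop(n=6, r=1)
  loop(n=5, r=6)
    loop(n=4, r=30)
      loop(n=3, r=120)
        loop(n=2, r=360)
          loop(n=1, r=720)
          -> return 720
        -> return 720
      -> return 720
    -> return 720
  -> return 720
-> return 720

Final answer: 720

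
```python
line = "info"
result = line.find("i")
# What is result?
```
Trace:
  line='info'
  line='info', result=0

Final answer: 0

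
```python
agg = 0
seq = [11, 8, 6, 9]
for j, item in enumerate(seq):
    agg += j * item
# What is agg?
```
Trace:
  agg=0
  agg=0, j=0, item=11
  agg=8, j=1, item=8
  agg=20, j=2, item=6
  agg=47, j=3, item=9

Final answer: 47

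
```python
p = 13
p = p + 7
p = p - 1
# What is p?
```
Trace:
  p=13
  p=20
  p=19

Final answer: 19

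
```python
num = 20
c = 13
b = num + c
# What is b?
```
Trace:
  num=20
  num=20, c=13
  num=20, c=13, b=33

Final answer: 33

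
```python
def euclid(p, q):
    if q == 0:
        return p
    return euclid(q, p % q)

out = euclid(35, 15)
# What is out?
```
Call trace:
euclid(p=35, q=15)
  euclid(p=15, q=5)
    euclid(p=5, q=0)
    -> return 5
  -> return 5
-> return 5

Final answer: 5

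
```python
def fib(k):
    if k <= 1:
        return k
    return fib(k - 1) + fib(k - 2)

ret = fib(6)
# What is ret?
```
Call trace (a repeated sub-call is expanded the first time; later identical calls just restate its return value):
fib(k=6)
  fib(k=5)
    fib(k=4)
      fib(k=3)
        fib(k=2)
          fib(k=1)
          -> return 1
          fib(k=0)
          -> return 0
        -> return 1
        fib(k=1)
        -> return 1
      -> return 2
      fib(k=2) -> return 1  (same call as traced above)
    -> return 3
    fib(k=3) -> return 2  (same call as traced above)
  -> return 5
  fib(k=4) -> return 3  (same call as traced above)
-> return 8

Final answer: 8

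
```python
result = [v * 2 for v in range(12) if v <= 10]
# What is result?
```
Trace:
  v=0
  v=1
  v=2
  v=3
  v=4
  v=5
  v=6
  v=7
  v=8
  v=9
  v=10
  v=11
  result=[0, 2, 4, 6, 8, 10, 12, 14, 16, 18, 20]

Final answer: [0, 2, 4, 6, 8, 10, 12, 14, 16, 18, 20]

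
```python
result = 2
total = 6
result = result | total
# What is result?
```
Trace:
  result=2
  result=2, total=6
  result=6, total=6

Final answer: 6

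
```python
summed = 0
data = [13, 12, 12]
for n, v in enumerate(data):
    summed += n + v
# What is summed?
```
Trace:
  summed=0
  summed=13, n=0, v=13
  summed=26, n=1, v=12
  summed=40, n=2, v=12

Final answer: 40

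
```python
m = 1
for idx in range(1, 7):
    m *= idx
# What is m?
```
Trace:
  m=1
  m=1, idx=1
  m=2, idx=2
  m=6, idx=3
  m=24, idx=4
  m=120, idx=5
  m=720, idx=6

Final answer: 720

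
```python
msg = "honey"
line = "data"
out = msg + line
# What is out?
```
Trace:
  msg='honey'
  msg='honey', line='data'
  msg='honey', line='data', out='honeydata'

Final answer: 'honeydata'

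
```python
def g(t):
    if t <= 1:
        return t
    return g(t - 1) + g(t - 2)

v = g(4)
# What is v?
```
Call trace (a repeated sub-call is expanded the first time; later identical calls just restate its return value):
g(t=4)
  g(t=3)
    g(t=2)
      g(t=1)
      -> return 1
      g(t=0)
      -> return 0
    -> return 1
    g(t=1)
    -> return 1
  -> return 2
  g(t=2) -> return 1  (same call as traced above)
-> return 3

Final answer: 3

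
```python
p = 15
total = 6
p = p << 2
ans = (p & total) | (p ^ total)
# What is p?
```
Trace:
  p=15
  p=15, total=6
  p=60, total=6
  p=60, total=6, ans=62

Final answer: 60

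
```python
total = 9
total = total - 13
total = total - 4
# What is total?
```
Trace:
  total=9
  total=-4
  total=-8

Final answer: -8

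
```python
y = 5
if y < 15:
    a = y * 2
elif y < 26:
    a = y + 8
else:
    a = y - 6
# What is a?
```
Trace:
  y=5
  y=5, a=10

Final answer: 10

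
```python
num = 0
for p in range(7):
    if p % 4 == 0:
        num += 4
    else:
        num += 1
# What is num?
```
Trace:
  num=0
  num=4, p=0
  num=5, p=1
  num=6, p=2
  num=7, p=3
  num=11, p=4
  num=12, p=5
  num=13, p=6

Final answer: 13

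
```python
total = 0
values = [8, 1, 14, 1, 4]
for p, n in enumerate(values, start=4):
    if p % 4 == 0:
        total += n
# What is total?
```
Trace:
  total=0
  total=8, p=4, n=8
  total=8, p=5, n=1
  total=8, p=6, n=14
  total=8, p=7, n=1
  total=12, p=8, n=4

Final answer: 12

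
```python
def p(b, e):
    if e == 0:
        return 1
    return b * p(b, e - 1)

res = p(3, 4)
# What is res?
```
Call trace:
p(b=3, e=4)
  p(b=3, e=3)
    p(b=3, e=2)
      p(b=3, e=1)
        p(b=3, e=0)
        -> return 1
      -> return 3
    -> return 9
  -> return 27
-> return 81

Final answer: 81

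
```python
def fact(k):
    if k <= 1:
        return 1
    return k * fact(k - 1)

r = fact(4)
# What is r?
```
Call trace:
fact(k=4)
  fact(k=3)
    fact(k=2)
      fact(k=1)
      -> return 1
    -> return 2
  -> return 6
-> return 24

Final answer: 24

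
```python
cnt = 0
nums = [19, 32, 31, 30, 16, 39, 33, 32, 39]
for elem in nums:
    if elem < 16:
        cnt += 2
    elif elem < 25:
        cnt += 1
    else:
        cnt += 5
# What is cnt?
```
Trace:
  cnt=0
  cnt=1, elem=19
  cnt=6, elem=32
  cnt=11, elem=31
  cnt=16, elem=30
  cnt=17, elem=16
  cnt=22, elem=39
  cnt=27, elem=33
  cnt=32, elem=32
  cnt=37, elem=39

Final answer: 37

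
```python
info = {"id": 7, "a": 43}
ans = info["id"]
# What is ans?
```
Trace:
  info={'id': 7, 'a': 43}
  info={'id': 7, 'a': 43}, ans=7

Final answer: 7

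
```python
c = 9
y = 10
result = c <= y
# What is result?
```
Trace:
  c=9
  c=9, y=10
  c=9, y=10, result=True

Final answer: True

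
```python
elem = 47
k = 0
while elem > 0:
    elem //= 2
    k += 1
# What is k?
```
Trace:
  elem=47
  elem=47, k=0
  elem=23, k=1
  elem=11, k=2
  elem=5, k=3
  elem=2, k=4
  elem=1, k=5
  elem=0, k=6

Final answer: 6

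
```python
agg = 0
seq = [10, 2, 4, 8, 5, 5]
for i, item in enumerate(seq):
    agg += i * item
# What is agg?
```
Trace:
  agg=0
  agg=0, i=0, item=10
  agg=2, i=1, item=2
  agg=10, i=2, item=4
  agg=34, i=3, item=8
  agg=54, i=4, item=5
  agg=79, i=5, item=5

Final answer: 79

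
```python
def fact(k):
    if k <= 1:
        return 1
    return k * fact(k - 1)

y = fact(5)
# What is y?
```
Call trace:
fact(k=5)
  fact(k=4)
    fact(k=3)
      fact(k=2)
        fact(k=1)
        -> return 1
      -> return 2
    -> return 6
  -> return 24
-> return 120

Final answer: 120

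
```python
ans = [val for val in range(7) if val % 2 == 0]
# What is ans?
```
Trace:
  val=0
  val=1
  val=2
  val=3
  val=4
  val=5
  val=6
  ans=[0, 2, 4, 6]

Final answer: [0, 2, 4, 6]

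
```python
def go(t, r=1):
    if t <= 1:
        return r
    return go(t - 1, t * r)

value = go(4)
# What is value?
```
Call trace:
go(t=4, r=1)
  go(t=3, r=4)
    go(t=2, r=12)
      go(t=1, r=24)
      -> return 24
    -> return 24
  -> return 24
-> return 24

Final answer: 24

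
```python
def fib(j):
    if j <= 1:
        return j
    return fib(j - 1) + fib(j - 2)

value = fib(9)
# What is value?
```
Call trace (a repeated sub-call is expanded the first time; later identical calls just restate its return value):
fib(j=9)
  fib(j=8)
    fib(j=7)
      fib(j=6)
        fib(j=5)
          fib(j=4)
            fib(j=3)
              fib(j=2)
                fib(j=1)
                -> return 1
                fib(j=0)
                -> return 0
              -> return 1
              fib(j=1)
              -> return 1
            -> return 2
            fib(j=2) -> return 1  (same call as traced above)
          -> return 3
          fib(j=3) -> return 2  (same call as traced above)
        -> return 5
        fib(j=4) -> return 3  (same call as traced above)
      -> return 8
      fib(j=5) -> return 5  (same call as traced above)
    -> return 13
    fib(j=6) -> return 8  (same call as traced above)
  -> return 21
  fib(j=7) -> return 13  (same call as traced above)
-> return 34

Final answer: 34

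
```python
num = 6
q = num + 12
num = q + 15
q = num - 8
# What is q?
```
Trace:
  num=6
  num=6, q=18
  num=33, q=18
  num=33, q=25

Final answer: 25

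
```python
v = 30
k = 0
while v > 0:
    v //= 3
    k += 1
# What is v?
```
Trace:
  v=30
  v=30, k=0
  v=10, k=1
  v=3, k=2
  v=1, k=3
  v=0, k=4

Final answer: 0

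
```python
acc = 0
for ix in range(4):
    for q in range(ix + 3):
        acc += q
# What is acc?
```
Trace:
  acc=0
  acc=0, ix=0, q=0
  acc=1, ix=0, q=1
  acc=3, ix=0, q=2
  acc=3, ix=1, q=0
  acc=4, ix=1, q=1
  acc=6, ix=1, q=2
  acc=9, ix=1, q=3
  acc=9, ix=2, q=0
  acc=10, ix=2, q=1
  acc=12, ix=2, q=2
  acc=15, ix=2, q=3
  acc=19, ix=2, q=4
  acc=19, ix=3, q=0
  acc=20, ix=3, q=1
  acc=22, ix=3, q=2
  acc=25, ix=3, q=3
  acc=29, ix=3, q=4
  acc=34, ix=3, q=5

Final answer: 34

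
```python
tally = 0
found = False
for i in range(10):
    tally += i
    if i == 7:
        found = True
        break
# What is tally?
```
Trace:
  tally=0
  tally=0, found=False
  tally=0, found=False, i=0
  tally=1, found=False, i=1
  tally=3, found=False, i=2
  tally=6, found=False, i=3
  tally=10, found=False, i=4
  tally=15, found=False, i=5
  tally=21, found=False, i=6
  tally=28, found=True, i=7

Final answer: 28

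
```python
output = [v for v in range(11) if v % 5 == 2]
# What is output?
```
Trace:
  v=0
  v=1
  v=2
  v=3
  v=4
  v=5
  v=6
  v=7
  v=8
  v=9
  v=10
  output=[2, 7]

Final answer: [2, 7]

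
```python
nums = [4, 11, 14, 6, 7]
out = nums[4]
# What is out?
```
Trace:
  nums=[4, 11, 14, 6, 7]
  nums=[4, 11, 14, 6, 7], out=7

Final answer: 7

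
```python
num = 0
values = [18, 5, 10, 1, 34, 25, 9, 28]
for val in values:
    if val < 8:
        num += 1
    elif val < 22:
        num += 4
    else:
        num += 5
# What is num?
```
Trace:
  num=0
  num=4, val=18
  num=5, val=5
  num=9, val=10
  num=10, val=1
  num=15, val=34
  num=20, val=25
  num=24, val=9
  num=29, val=28

Final answer: 29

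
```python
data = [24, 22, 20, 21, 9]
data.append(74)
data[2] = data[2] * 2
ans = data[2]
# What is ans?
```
Trace:
  data=[24, 22, 20, 21, 9]
  data=[24, 22, 20, 21, 9, 74]
  data=[24, 22, 40, 21, 9, 74]
  data=[24, 22, 40, 21, 9, 74], ans=40

Final answer: 40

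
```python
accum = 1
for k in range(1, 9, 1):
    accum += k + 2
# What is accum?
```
Trace:
  accum=1
  accum=4, k=1
  accum=8, k=2
  accum=13, k=3
  accum=19, k=4
  accum=26, k=5
  accum=34, k=6
  accum=43, k=7
  accum=53, k=8

Final answer: 53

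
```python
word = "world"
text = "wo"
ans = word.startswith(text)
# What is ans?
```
Trace:
  word='world'
  word='world', text='wo'
  word='world', text='wo', ans=True

Final answer: True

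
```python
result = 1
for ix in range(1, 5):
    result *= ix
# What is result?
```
Trace:
  result=1
  result=1, ix=1
  result=2, ix=2
  result=6, ix=3
  result=24, ix=4

Final answer: 24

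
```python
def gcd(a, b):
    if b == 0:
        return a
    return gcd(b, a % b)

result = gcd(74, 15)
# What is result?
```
Call trace:
gcd(a=74, b=15)
  gcd(a=15, b=14)
    gcd(a=14, b=1)
      gcd(a=1, b=0)
      -> return 1
    -> return 1
  -> return 1
-> return 1

Final answer: 1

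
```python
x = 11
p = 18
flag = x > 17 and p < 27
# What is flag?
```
Trace:
  x=11
  x=11, p=18
  x=11, p=18, flag=False

Final answer: False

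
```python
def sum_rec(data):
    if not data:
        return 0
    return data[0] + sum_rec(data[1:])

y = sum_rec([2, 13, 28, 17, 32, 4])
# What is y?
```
Call trace:
sum_rec(data=[2, 13, 28, 17, 32, 4])
  sum_rec(data=[13, 28, 17, 32, 4])
    sum_rec(data=[28, 17, 32, 4])
      sum_rec(data=[17, 32, 4])
        sum_rec(data=[32, 4])
          sum_rec(data=[4])
            sum_rec(data=[])
            -> return 0
          -> return 4
        -> return 36
      -> return 53
    -> return 81
  -> return 94
-> return 96

Final answer: 96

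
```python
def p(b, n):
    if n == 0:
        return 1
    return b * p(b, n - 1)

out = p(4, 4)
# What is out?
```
Call trace:
p(b=4, n=4)
  p(b=4, n=3)
    p(b=4, n=2)
      p(b=4, n=1)
        p(b=4, n=0)
        -> return 1
      -> return 4
    -> return 16
  -> return 64
-> return 256

Final answer: 256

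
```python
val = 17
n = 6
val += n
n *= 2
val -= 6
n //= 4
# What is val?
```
Trace:
  val=17
  val=17, n=6
  val=23, n=6
  val=23, n=12
  val=17, n=12
  val=17, n=3

Final answer: 17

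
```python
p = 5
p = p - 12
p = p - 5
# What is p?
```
Trace:
  p=5
  p=-7
  p=-12

Final answer: -12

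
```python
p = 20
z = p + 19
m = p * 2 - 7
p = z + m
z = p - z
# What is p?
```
Trace:
  p=20
  p=20, z=39
  p=20, z=39, m=33
  p=72, z=39, m=33
  p=72, z=33, m=33

Final answer: 72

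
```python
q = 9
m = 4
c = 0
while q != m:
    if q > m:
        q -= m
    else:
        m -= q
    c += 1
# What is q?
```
Trace:
  q=9
  q=9, m=4
  q=9, m=4, c=0
  q=5, m=4, c=1
  q=1, m=4, c=2
  q=1, m=3, c=3
  q=1, m=2, c=4
  q=1, m=1, c=5

Final answer: 1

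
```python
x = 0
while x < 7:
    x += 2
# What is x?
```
Trace:
  x=0
  x=2
  x=4
  x=6
  x=8

Final answer: 8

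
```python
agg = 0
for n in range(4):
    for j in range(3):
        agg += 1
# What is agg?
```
Trace:
  agg=0
  agg=1, n=0, j=0
  agg=2, n=0, j=1
  agg=3, n=0, j=2
  agg=4, n=1, j=0
  agg=5, n=1, j=1
  agg=6, n=1, j=2
  agg=7, n=2, j=0
  agg=8, n=2, j=1
  agg=9, n=2, j=2
  agg=10, n=3, j=0
  agg=11, n=3, j=1
  agg=12, n=3, j=2

Final answer: 12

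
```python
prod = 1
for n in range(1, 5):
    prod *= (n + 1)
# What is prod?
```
Trace:
  prod=1
  prod=2, n=1
  prod=6, n=2
  prod=24, n=3
  prod=120, n=4

Final answer: 120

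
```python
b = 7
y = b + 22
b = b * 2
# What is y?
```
Trace:
  b=7
  b=7, y=29
  b=14, y=29

Final answer: 29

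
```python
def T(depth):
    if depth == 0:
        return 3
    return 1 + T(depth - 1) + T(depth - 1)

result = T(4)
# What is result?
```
Call trace (a repeated sub-call is expanded the first time; later identical calls just restate its return value):
T(depth=4)
  T(depth=3)
    T(depth=2)
      T(depth=1)
        T(depth=0)
        -> return 3
        T(depth=0)
        -> return 3
      -> return 7
      T(depth=1) -> return 7  (same call as traced above)
    -> return 15
    T(depth=2) -> return 15  (same call as traced above)
  -> return 31
  T(depth=3) -> return 31  (same call as traced above)
-> return 63

Final answer: 63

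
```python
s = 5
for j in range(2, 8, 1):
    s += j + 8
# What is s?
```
Trace:
  s=5
  s=15, j=2
  s=26, j=3
  s=38, j=4
  s=51, j=5
  s=65, j=6
  s=80, j=7

Final answer: 80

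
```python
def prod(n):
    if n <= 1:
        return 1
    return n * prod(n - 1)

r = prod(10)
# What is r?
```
Call trace:
prod(n=10)
  prod(n=9)
    prod(n=8)
      prod(n=7)
        prod(n=6)
          prod(n=5)
            prod(n=4)
              prod(n=3)
                prod(n=2)
                  prod(n=1)
                  -> return 1
                -> return 2
              -> return 6
            -> return 24
          -> return 120
        -> return 720
      -> return 5040
    -> return 40320
  -> return 362880
-> return 3628800

Final answer: 3628800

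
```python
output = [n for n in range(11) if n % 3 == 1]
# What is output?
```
Trace:
  n=0
  n=1
  n=2
  n=3
  n=4
  n=5
  n=6
  n=7
  n=8
  n=9
  n=10
  output=[1, 4, 7, 10]

Final answer: [1, 4, 7, 10]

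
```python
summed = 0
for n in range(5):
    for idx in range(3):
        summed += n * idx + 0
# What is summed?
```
Trace:
  summed=0
  summed=0, n=0, idx=0
  summed=0, n=0, idx=1
  summed=0, n=0, idx=2
  summed=0, n=1, idx=0
  summed=1, n=1, idx=1
  summed=3, n=1, idx=2
  summed=3, n=2, idx=0
  summed=5, n=2, idx=1
  summed=9, n=2, idx=2
  summed=9, n=3, idx=0
  summed=12, n=3, idx=1
  summed=18, n=3, idx=2
  summed=18, n=4, idx=0
  summed=22, n=4, idx=1
  summed=30, n=4, idx=2

Final answer: 30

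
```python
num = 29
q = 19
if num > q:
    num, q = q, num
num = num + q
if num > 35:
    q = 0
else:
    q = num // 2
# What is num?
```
Trace:
  num=29
  num=29, q=19
  num=19, q=29
  num=48, q=29
  num=48, q=0

Final answer: 48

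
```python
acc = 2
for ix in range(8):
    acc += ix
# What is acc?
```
Trace:
  acc=2
  acc=2, ix=0
  acc=3, ix=1
  acc=5, ix=2
  acc=8, ix=3
  acc=12, ix=4
  acc=17, ix=5
  acc=23, ix=6
  acc=30, ix=7

Final answer: 30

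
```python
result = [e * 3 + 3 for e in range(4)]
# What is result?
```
Trace:
  e=0
  e=1
  e=2
  e=3
  result=[3, 6, 9, 12]

Final answer: [3, 6, 9, 12]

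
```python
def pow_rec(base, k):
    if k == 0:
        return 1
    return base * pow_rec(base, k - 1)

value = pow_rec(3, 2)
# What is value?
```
Call trace:
pow_rec(base=3, k=2)
  pow_rec(base=3, k=1)
    pow_rec(base=3, k=0)
    -> return 1
  -> return 3
-> return 9

Final answer: 9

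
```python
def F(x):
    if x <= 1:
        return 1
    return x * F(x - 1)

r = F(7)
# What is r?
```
Call trace:
F(x=7)
  F(x=6)
    F(x=5)
      F(x=4)
        F(x=3)
          F(x=2)
            F(x=1)
            -> return 1
          -> return 2
        -> return 6
      -> return 24
    -> return 120
  -> return 720
-> return 5040

Final answer: 5040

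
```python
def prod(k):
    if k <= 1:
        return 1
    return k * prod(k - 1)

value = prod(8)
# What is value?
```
Call trace:
prod(k=8)
  prod(k=7)
    prod(k=6)
      prod(k=5)
        prod(k=4)
          prod(k=3)
            prod(k=2)
              prod(k=1)
              -> return 1
            -> return 2
          -> return 6
        -> return 24
      -> return 120
    -> return 720
  -> return 5040
-> return 40320

Final answer: 40320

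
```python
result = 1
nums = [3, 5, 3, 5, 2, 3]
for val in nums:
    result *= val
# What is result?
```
Trace:
  result=1
  result=3, val=3
  result=15, val=5
  result=45, val=3
  result=225, val=5
  result=450, val=2
  result=1350, val=3

Final answer: 1350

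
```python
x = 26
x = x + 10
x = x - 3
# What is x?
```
Trace:
  x=26
  x=36
  x=33

Final answer: 33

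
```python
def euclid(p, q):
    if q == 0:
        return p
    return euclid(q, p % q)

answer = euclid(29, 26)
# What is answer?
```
Call trace:
euclid(p=29, q=26)
  euclid(p=26, q=3)
    euclid(p=3, q=2)
      euclid(p=2, q=1)
        euclid(p=1, q=0)
        -> return 1
      -> return 1
    -> return 1
  -> return 1
-> return 1

Final answer: 1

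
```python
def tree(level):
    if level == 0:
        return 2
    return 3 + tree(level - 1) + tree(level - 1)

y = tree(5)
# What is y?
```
Call trace (a repeated sub-call is expanded the first time; later identical calls just restate its return value):
tree(level=5)
  tree(level=4)
    tree(level=3)
      tree(level=2)
        tree(level=1)
          tree(level=0)
          -> return 2
          tree(level=0)
          -> return 2
        -> return 7
        tree(level=1) -> return 7  (same call as traced above)
      -> return 17
      tree(level=2) -> return 17  (same call as traced above)
    -> return 37
    tree(level=3) -> return 37  (same call as traced above)
  -> return 77
  tree(level=4) -> return 77  (same call as traced above)
-> return 157

Final answer: 157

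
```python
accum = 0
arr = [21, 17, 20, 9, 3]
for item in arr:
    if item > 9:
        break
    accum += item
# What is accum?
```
Trace:
  accum=0
  accum=0, item=21

Final answer: 0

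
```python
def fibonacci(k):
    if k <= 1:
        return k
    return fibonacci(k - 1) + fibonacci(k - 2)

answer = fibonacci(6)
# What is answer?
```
Call trace (a repeated sub-call is expanded the first time; later identical calls just restate its return value):
fibonacci(k=6)
  fibonacci(k=5)
    fibonacci(k=4)
      fibonacci(k=3)
        fibonacci(k=2)
          fibonacci(k=1)
          -> return 1
          fibonacci(k=0)
          -> return 0
        -> return 1
        fibonacci(k=1)
        -> return 1
      -> return 2
      fibonacci(k=2) -> return 1  (same call as traced above)
    -> return 3
    fibonacci(k=3) -> return 2  (same call as traced above)
  -> return 5
  fibonacci(k=4) -> return 3  (same call as traced above)
-> return 8

Final answer: 8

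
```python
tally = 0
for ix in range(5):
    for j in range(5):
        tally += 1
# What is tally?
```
Trace:
  tally=0
  tally=1, ix=0, j=0
  tally=2, ix=0, j=1
  tally=3, ix=0, j=2
  tally=4, ix=0, j=3
  tally=5, ix=0, j=4
  tally=6, ix=1, j=0
  tally=7, ix=1, j=1
  tally=8, ix=1, j=2
  tally=9, ix=1, j=3
  tally=10, ix=1, j=4
  tally=11, ix=2, j=0
  tally=12, ix=2, j=1
  tally=13, ix=2, j=2
  tally=14, ix=2, j=3
  tally=15, ix=2, j=4
  tally=16, ix=3, j=0
  tally=17, ix=3, j=1
  tally=18, ix=3, j=2
  tally=19, ix=3, j=3
  tally=20, ix=3, j=4
  tally=21, ix=4, j=0
  tally=22, ix=4, j=1
  tally=23, ix=4, j=2
  tally=24, ix=4, j=3
  tally=25, ix=4, j=4

Final answer: 25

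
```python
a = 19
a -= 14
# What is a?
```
Trace:
  a=19
  a=5

Final answer: 5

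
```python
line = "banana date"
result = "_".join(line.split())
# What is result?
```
Trace:
  line='banana date'
  line='banana date', result='banana_date'

Final answer: 'banana_date'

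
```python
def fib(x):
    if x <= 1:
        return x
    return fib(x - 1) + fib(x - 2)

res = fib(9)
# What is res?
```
Call trace (a repeated sub-call is expanded the first time; later identical calls just restate its return value):
fib(x=9)
  fib(x=8)
    fib(x=7)
      fib(x=6)
        fib(x=5)
          fib(x=4)
            fib(x=3)
              fib(x=2)
                fib(x=1)
                -> return 1
                fib(x=0)
                -> return 0
              -> return 1
              fib(x=1)
              -> return 1
            -> return 2
            fib(x=2) -> return 1  (same call as traced above)
          -> return 3
          fib(x=3) -> return 2  (same call as traced above)
        -> return 5
        fib(x=4) -> return 3  (same call as traced above)
      -> return 8
      fib(x=5) -> return 5  (same call as traced above)
    -> return 13
    fib(x=6) -> return 8  (same call as traced above)
  -> return 21
  fib(x=7) -> return 13  (same call as traced above)
-> return 34

Final answer: 34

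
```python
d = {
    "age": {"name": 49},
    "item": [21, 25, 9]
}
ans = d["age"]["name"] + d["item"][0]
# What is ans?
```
Trace:
  d={'age': {'name': 49}, 'item': [21, 25, 9]}
  d={'age': {'name': 49}, 'item': [21, 25, 9]}, ans=70

Final answer: 70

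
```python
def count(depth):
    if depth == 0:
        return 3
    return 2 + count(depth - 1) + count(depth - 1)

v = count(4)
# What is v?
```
Call trace (a repeated sub-call is expanded the first time; later identical calls just restate its return value):
count(depth=4)
  count(depth=3)
    count(depth=2)
      count(depth=1)
        count(depth=0)
        -> return 3
        count(depth=0)
        -> return 3
      -> return 8
      count(depth=1) -> return 8  (same call as traced above)
    -> return 18
    count(depth=2) -> return 18  (same call as traced above)
  -> return 38
  count(depth=3) -> return 38  (same call as traced above)
-> return 78

Final answer: 78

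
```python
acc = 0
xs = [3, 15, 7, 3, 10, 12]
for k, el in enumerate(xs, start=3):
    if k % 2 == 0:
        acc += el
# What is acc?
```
Trace:
  acc=0
  acc=0, k=3, el=3
  acc=15, k=4, el=15
  acc=15, k=5, el=7
  acc=18, k=6, el=3
  acc=18, k=7, el=10
  acc=30, k=8, el=12

Final answer: 30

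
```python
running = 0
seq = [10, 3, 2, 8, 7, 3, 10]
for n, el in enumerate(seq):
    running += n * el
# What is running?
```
Trace:
  running=0
  running=0, n=0, el=10
  running=3, n=1, el=3
  running=7, n=2, el=2
  running=31, n=3, el=8
  running=59, n=4, el=7
  running=74, n=5, el=3
  running=134, n=6, el=10

Final answer: 134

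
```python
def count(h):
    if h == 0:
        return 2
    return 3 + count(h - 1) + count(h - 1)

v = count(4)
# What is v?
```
Call trace (a repeated sub-call is expanded the first time; later identical calls just restate its return value):
count(h=4)
  count(h=3)
    count(h=2)
      count(h=1)
        count(h=0)
        -> return 2
        count(h=0)
        -> return 2
      -> return 7
      count(h=1) -> return 7  (same call as traced above)
    -> return 17
    count(h=2) -> return 17  (same call as traced above)
  -> return 37
  count(h=3) -> return 37  (same call as traced above)
-> return 77

Final answer: 77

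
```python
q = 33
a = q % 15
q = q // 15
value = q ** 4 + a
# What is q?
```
Trace:
  q=33
  q=33, a=3
  q=2, a=3
  q=2, a=3, value=19

Final answer: 2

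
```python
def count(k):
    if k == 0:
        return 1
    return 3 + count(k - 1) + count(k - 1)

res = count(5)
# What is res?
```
Call trace (a repeated sub-call is expanded the first time; later identical calls just restate its return value):
count(k=5)
  count(k=4)
    count(k=3)
      count(k=2)
        count(k=1)
          count(k=0)
          -> return 1
          count(k=0)
          -> return 1
        -> return 5
        count(k=1) -> return 5  (same call as traced above)
      -> return 13
      count(k=2) -> return 13  (same call as traced above)
    -> return 29
    count(k=3) -> return 29  (same call as traced above)
  -> return 61
  count(k=4) -> return 61  (same call as traced above)
-> return 125

Final answer: 125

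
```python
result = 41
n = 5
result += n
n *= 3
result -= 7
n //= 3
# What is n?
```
Trace:
  result=41
  result=41, n=5
  result=46, n=5
  result=46, n=15
  result=39, n=15
  result=39, n=5

Final answer: 5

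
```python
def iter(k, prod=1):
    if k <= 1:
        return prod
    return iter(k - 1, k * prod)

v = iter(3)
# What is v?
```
Call trace:
iter(k=3, prod=1)
  iter(k=2, prod=3)
    iter(k=1, prod=6)
    -> return 6
  -> return 6
-> return 6

Final answer: 6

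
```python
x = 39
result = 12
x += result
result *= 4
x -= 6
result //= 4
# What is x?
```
Trace:
  x=39
  x=39, result=12
  x=51, result=12
  x=51, result=48
  x=45, result=48
  x=45, result=12

Final answer: 45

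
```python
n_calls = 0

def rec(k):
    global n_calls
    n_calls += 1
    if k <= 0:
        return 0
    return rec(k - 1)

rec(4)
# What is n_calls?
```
Call trace:
rec(k=4)
  rec(k=3)
    rec(k=2)
      rec(k=1)
        rec(k=0)
        -> return 0
      -> return 0
    -> return 0
  -> return 0
-> return 0

n_calls is incremented once per call. rec is entered once for each k = 4, 3, 2, 1, 0 (the k <= 0 call returns without recursing), i.e. 4 + 1 calls.
n_calls = 5

Final answer: 5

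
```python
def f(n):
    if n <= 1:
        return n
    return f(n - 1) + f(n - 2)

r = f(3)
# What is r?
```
Call trace:
f(n=3)
  f(n=2)
    f(n=1)
    -> return 1
    f(n=0)
    -> return 0
  -> return 1
  f(n=1)
  -> return 1
-> return 2

Final answer: 2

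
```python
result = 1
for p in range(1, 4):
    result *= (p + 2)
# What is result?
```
Trace:
  result=1
  result=3, p=1
  result=12, p=2
  result=60, p=3

Final answer: 60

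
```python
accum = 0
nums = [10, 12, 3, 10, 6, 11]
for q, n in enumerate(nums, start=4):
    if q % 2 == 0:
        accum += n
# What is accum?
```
Trace:
  accum=0
  accum=10, q=4, n=10
  accum=10, q=5, n=12
  accum=13, q=6, n=3
  accum=13, q=7, n=10
  accum=19, q=8, n=6
  accum=19, q=9, n=11

Final answer: 19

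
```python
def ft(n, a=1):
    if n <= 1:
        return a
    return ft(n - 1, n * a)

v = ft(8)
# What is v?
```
Call trace:
ft(n=8, a=1)
  ft(n=7, a=8)
    ft(n=6, a=56)
      ft(n=5, a=336)
        ft(n=4, a=1680)
          ft(n=3, a=6720)
            ft(n=2, a=20160)
              ft(n=1, a=40320)
              -> return 40320
            -> return 40320
          -> return 40320
        -> return 40320
      -> return 40320
    -> return 40320
  -> return 40320
-> return 40320

Final answer: 40320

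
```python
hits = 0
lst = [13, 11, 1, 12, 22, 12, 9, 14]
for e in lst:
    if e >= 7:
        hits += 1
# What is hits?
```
Trace:
  hits=0
  hits=1, e=13
  hits=2, e=11
  hits=2, e=1
  hits=3, e=12
  hits=4, e=22
  hits=5, e=12
  hits=6, e=9
  hits=7, e=14

Final answer: 7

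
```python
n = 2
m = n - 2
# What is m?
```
Trace:
  n=2
  n=2, m=0

Final answer: 0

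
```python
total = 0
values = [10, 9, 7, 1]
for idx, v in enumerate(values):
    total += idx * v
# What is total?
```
Trace:
  total=0
  total=0, idx=0, v=10
  total=9, idx=1, v=9
  total=23, idx=2, v=7
  total=26, idx=3, v=1

Final answer: 26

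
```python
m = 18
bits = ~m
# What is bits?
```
Trace:
  m=18
  m=18, bits=-19

Final answer: -19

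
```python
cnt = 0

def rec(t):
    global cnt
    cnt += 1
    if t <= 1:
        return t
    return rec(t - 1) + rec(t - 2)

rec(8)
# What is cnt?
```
Call trace (a repeated sub-call is expanded the first time; later identical calls just restate its return value):
rec(t=8)
  rec(t=7)
    rec(t=6)
      rec(t=5)
        rec(t=4)
          rec(t=3)
            rec(t=2)
              rec(t=1)
              -> return 1
              rec(t=0)
              -> return 0
            -> return 1
            rec(t=1)
            -> return 1
          -> return 2
          rec(t=2) -> return 1  (same call as traced above)
        -> return 3
        rec(t=3) -> return 2  (same call as traced above)
      -> return 5
      rec(t=4) -> return 3  (same call as traced above)
    -> return 8
    rec(t=5) -> return 5  (same call as traced above)
  -> return 13
  rec(t=6) -> return 8  (same call as traced above)
-> return 21

cnt is incremented once per call, so count the calls in each subtree. Let C(t) = number of calls made by rec(t).
C(0) = C(1) = 1 (base case, no recursion); C(t) = 1 + C(t - 1) + C(t - 2) otherwise.
C(2) = 1 + C(1) + C(0) = 1 + 1 + 1 = 3
C(3) = 1 + C(2) + C(1) = 1 + 3 + 1 = 5
C(4) = 1 + C(3) + C(2) = 1 + 5 + 3 = 9
C(5) = 1 + C(4) + C(3) = 1 + 9 + 5 = 15
C(6) = 1 + C(5) + C(4) = 1 + 15 + 9 = 25
C(7) = 1 + C(6) + C(5) = 1 + 25 + 15 = 41
C(8) = 1 + C(7) + C(6) = 1 + 41 + 25 = 67
cnt = C(8) = 67

Final answer: 67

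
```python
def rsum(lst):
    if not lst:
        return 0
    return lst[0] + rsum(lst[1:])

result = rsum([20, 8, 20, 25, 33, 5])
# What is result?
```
Call trace:
rsum(lst=[20, 8, 20, 25, 33, 5])
  rsum(lst=[8, 20, 25, 33, 5])
    rsum(lst=[20, 25, 33, 5])
      rsum(lst=[25, 33, 5])
        rsum(lst=[33, 5])
          rsum(lst=[5])
            rsum(lst=[])
            -> return 0
          -> return 5
        -> return 38
      -> return 63
    -> return 83
  -> return 91
-> return 111

Final answer: 111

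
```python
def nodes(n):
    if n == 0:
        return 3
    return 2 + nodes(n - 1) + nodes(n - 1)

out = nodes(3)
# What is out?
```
Call trace (a repeated sub-call is expanded the first time; later identical calls just restate its return value):
nodes(n=3)
  nodes(n=2)
    nodes(n=1)
      nodes(n=0)
      -> return 3
      nodes(n=0)
      -> return 3
    -> return 8
    nodes(n=1) -> return 8  (same call as traced above)
  -> return 18
  nodes(n=2) -> return 18  (same call as traced above)
-> return 38

Final answer: 38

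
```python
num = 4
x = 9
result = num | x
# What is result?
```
Trace:
  num=4
  num=4, x=9
  num=4, x=9, result=13

Final answer: 13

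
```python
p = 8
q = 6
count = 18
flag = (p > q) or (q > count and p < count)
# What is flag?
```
Trace:
  p=8
  p=8, q=6
  p=8, q=6, count=18
  p=8, q=6, count=18, flag=True

Final answer: True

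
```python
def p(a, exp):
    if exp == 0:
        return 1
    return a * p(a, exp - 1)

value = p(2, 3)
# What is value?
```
Call trace:
p(a=2, exp=3)
  p(a=2, exp=2)
    p(a=2, exp=1)
      p(a=2, exp=0)
      -> return 1
    -> return 2
  -> return 4
-> return 8

Final answer: 8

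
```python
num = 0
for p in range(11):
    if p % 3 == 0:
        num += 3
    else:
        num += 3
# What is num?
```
Trace:
  num=0
  num=3, p=0
  num=6, p=1
  num=9, p=2
  num=12, p=3
  num=15, p=4
  num=18, p=5
  num=21, p=6
  num=24, p=7
  num=27, p=8
  num=30, p=9
  num=33, p=10

Final answer: 33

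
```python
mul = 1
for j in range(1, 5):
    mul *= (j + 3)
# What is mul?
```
Trace:
  mul=1
  mul=4, j=1
  mul=20, j=2
  mul=120, j=3
  mul=840, j=4

Final answer: 840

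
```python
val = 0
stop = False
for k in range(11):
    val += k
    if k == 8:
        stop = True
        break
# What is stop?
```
Trace:
  val=0
  val=0, stop=False
  val=0, stop=False, k=0
  val=1, stop=False, k=1
  val=3, stop=False, k=2
  val=6, stop=False, k=3
  val=10, stop=False, k=4
  val=15, stop=False, k=5
  val=21, stop=False, k=6
  val=28, stop=False, k=7
  val=36, stop=True, k=8

Final answer: True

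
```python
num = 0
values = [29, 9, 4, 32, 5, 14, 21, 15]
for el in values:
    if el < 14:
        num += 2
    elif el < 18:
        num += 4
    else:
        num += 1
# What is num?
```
Trace:
  num=0
  num=1, el=29
  num=3, el=9
  num=5, el=4
  num=6, el=32
  num=8, el=5
  num=12, el=14
  num=13, el=21
  num=17, el=15

Final answer: 17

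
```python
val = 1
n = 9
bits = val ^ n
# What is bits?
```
Trace:
  val=1
  val=1, n=9
  val=1, n=9, bits=8

Final answer: 8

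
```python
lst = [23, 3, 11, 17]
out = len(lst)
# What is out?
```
Trace:
  lst=[23, 3, 11, 17]
  lst=[23, 3, 11, 17], out=4

Final answer: 4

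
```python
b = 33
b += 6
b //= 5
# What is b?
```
Trace:
  b=33
  b=39
  b=7

Final answer: 7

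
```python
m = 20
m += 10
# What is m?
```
Trace:
  m=20
  m=30

Final answer: 30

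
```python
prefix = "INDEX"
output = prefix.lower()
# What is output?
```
Trace:
  prefix='INDEX'
  prefix='INDEX', output='index'

Final answer: 'index'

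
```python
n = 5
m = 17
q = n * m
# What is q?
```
Trace:
  n=5
  n=5, m=17
  n=5, m=17, q=85

Final answer: 85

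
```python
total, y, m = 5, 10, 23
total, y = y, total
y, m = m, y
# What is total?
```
Trace:
  total=5, y=10, m=23
  total=10, y=5, m=23
  total=10, y=23, m=5

Final answer: 10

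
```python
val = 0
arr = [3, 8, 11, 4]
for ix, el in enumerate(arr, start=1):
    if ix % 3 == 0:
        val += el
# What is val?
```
Trace:
  val=0
  val=0, ix=1, el=3
  val=0, ix=2, el=8
  val=11, ix=3, el=11
  val=11, ix=4, el=4

Final answer: 11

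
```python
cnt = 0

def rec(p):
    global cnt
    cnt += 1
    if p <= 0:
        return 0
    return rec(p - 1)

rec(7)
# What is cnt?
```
Call trace:
rec(p=7)
  rec(p=6)
    rec(p=5)
      rec(p=4)
        rec(p=3)
          rec(p=2)
            rec(p=1)
              rec(p=0)
              -> return 0
            -> return 0
          -> return 0
        -> return 0
      -> return 0
    -> return 0
  -> return 0
-> return 0

cnt is incremented once per call. rec is entered once for each p = 7, 6, 5, 4, 3, 2, 1, 0 (the p <= 0 call returns without recursing), i.e. 7 + 1 calls.
cnt = 8

Final answer: 8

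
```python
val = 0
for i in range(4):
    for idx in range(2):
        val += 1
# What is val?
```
Trace:
  val=0
  val=1, i=0, idx=0
  val=2, i=0, idx=1
  val=3, i=1, idx=0
  val=4, i=1, idx=1
  val=5, i=2, idx=0
  val=6, i=2, idx=1
  val=7, i=3, idx=0
  val=8, i=3, idx=1

Final answer: 8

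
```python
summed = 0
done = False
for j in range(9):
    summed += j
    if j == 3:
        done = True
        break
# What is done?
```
Trace:
  summed=0
  summed=0, done=False
  summed=0, done=False, j=0
  summed=1, done=False, j=1
  summed=3, done=False, j=2
  summed=6, done=True, j=3

Final answer: True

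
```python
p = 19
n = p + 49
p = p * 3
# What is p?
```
Trace:
  p=19
  p=19, n=68
  p=57, n=68

Final answer: 57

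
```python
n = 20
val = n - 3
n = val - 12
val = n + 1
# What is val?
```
Trace:
  n=20
  n=20, val=17
  n=5, val=17
  n=5, val=6

Final answer: 6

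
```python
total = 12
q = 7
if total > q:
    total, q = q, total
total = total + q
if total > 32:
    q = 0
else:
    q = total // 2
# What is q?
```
Trace:
  total=12
  total=12, q=7
  total=7, q=12
  total=19, q=12
  total=19, q=9

Final answer: 9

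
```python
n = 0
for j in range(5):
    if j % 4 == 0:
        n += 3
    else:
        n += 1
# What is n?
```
Trace:
  n=0
  n=3, j=0
  n=4, j=1
  n=5, j=2
  n=6, j=3
  n=9, j=4

Final answer: 9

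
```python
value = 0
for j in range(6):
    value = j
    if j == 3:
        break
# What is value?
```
Trace:
  value=0
  value=0, j=0
  value=1, j=1
  value=2, j=2
  value=3, j=3

Final answer: 3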